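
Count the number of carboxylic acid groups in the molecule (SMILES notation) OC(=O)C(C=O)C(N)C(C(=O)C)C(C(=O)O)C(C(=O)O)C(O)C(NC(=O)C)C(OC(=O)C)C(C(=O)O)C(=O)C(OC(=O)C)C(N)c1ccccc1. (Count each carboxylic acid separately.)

Reading the structure from left to right:
  HOOC: –COOH: carbonyl C bonded to –OH and C → carboxylic acid (the –OH is not a separate alcohol).
  CH(CHO): pendant –CHO: carbonyl C bonded to C and H → aldehyde.
  CH(NH2): –NH2 on an sp³ carbon with no adjacent C=O → amine.
  CH(COCH3): pendant –COCH3: carbonyl C bonded to two carbons → ketone.
  CH(COOH): pendant –COOH: carbonyl C bonded to C and –OH → carboxylic acid.
  CH(COOH): pendant –COOH: carbonyl C bonded to C and –OH → carboxylic acid.
  CH(OH): –OH on an sp³ carbon → alcohol (secondary).
  CH(NHCOCH3): pendant –NHC(=O)CH3: N bonded to a carbonyl → amide (not amine).
  CH(OCOCH3): pendant –OC(=O)CH3: an acyloxy group → ester.
  CH(COOH): pendant –COOH: carbonyl C bonded to C and –OH → carboxylic acid.
  CO: –C(=O)– with carbon on both sides → ketone.
  CH(OCOCH3): pendant –OC(=O)CH3: an acyloxy group → ester.
  CH(NH2): –NH2 on an sp³ carbon with no adjacent C=O → amine.
  C6H5: –C6H5 phenyl ring → arene.
Carboxylic acid appears at: HOOC, CH(COOH), CH(COOH), CH(COOH) → 4.

4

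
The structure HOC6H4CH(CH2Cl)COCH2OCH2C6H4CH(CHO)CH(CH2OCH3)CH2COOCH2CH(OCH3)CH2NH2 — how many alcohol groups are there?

Reading the structure from left to right:
  HOC6H4: –OH attached directly to an aromatic ring → phenol (not alcohol); the ring itself is an arene.
  CH(CH2Cl): pendant –CH2X: halogen on sp³ carbon → alkyl halide.
  CO: –C(=O)– with carbon on both sides → ketone.
  CH2OCH2: C–O–C with sp³ carbons on both sides and no adjacent C=O → ether.
  C6H4: para-disubstituted benzene ring → arene.
  CH(CHO): pendant –CHO: carbonyl C bonded to C and H → aldehyde.
  CH(CH2OCH3): pendant –CH2OCH3: C–O–C linkage → ether.
  CH2COOCH2: –C(=O)–O–C with C on the carbonyl side → ester.
  CH(OCH3): pendant –OCH3: C–O–C with sp³ C, no adjacent C=O → ether.
  CH2NH2: –NH2 on an sp³ carbon with no adjacent C=O → amine.
No segment is a alcohol: HOC6H4 is arene/phenol, not alcohol; CO is ketone, not alcohol; CH2OCH2 is ether, not alcohol. → 0.

0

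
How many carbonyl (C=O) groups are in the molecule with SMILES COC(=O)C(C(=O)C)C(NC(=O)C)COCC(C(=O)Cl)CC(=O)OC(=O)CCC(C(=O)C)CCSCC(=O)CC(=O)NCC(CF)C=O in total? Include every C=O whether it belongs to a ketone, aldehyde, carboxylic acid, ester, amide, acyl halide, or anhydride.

CH3OOC: ester, 1 C=O (running total 1).
CH(COCH3): ketone, 1 C=O (running total 2).
CH(NHCOCH3): amide, 1 C=O (running total 3).
CH(COCl): acyl halide, 1 C=O (running total 4).
CH2CO-O-COCH2: anhydride, 2 C=O (running total 6).
CH(COCH3): ketone, 1 C=O (running total 7).
CO: ketone, 1 C=O (running total 8).
CH2CONHCH2: amide, 1 C=O (running total 9).
CHO: aldehyde, 1 C=O (running total 10).

10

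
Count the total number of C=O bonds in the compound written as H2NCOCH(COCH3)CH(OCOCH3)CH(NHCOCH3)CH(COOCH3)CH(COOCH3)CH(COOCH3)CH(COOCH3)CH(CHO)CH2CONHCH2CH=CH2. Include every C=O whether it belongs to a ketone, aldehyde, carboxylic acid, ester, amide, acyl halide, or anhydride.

10

H2NCO: amide, 1 C=O (running total 1).
CH(COCH3): ketone, 1 C=O (running total 2).
CH(OCOCH3): ester, 1 C=O (running total 3).
CH(NHCOCH3): amide, 1 C=O (running total 4).
CH(COOCH3): ester, 1 C=O (running total 5).
CH(COOCH3): ester, 1 C=O (running total 6).
CH(COOCH3): ester, 1 C=O (running total 7).
CH(COOCH3): ester, 1 C=O (running total 8).
CH(CHO): aldehyde, 1 C=O (running total 9).
CH2CONHCH2: amide, 1 C=O (running total 10).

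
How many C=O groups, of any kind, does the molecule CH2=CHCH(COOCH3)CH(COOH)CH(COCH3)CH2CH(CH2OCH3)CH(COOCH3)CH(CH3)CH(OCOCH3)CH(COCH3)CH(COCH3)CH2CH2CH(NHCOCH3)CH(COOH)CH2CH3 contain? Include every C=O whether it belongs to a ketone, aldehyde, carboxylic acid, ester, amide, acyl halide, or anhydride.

CH(COOCH3): ester, 1 C=O (running total 1).
CH(COOH): carboxylic acid, 1 C=O (running total 2).
CH(COCH3): ketone, 1 C=O (running total 3).
CH(COOCH3): ester, 1 C=O (running total 4).
CH(OCOCH3): ester, 1 C=O (running total 5).
CH(COCH3): ketone, 1 C=O (running total 6).
CH(COCH3): ketone, 1 C=O (running total 7).
CH(NHCOCH3): amide, 1 C=O (running total 8).
CH(COOH): carboxylic acid, 1 C=O (running total 9).

9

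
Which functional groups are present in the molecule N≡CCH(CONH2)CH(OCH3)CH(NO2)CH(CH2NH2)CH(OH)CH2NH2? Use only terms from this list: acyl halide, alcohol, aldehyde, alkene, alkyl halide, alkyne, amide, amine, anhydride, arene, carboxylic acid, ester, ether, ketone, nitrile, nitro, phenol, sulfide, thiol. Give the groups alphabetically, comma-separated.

alcohol, amide, amine, ether, nitrile, nitro

Reading the structure from left to right:
  N≡C: N≡C–: carbon triple-bonded to nitrogen → nitrile.
  CH(CONH2): pendant –CONH2: carbonyl C bonded to C and N → amide.
  CH(OCH3): pendant –OCH3: C–O–C with sp³ C, no adjacent C=O → ether.
  CH(NO2): –NO2 on an sp³ carbon → nitro (the N=O is not a carbonyl).
  CH(CH2NH2): pendant –CH2NH2: N on sp³ C, no adjacent C=O → amine.
  CH(OH): –OH on an sp³ carbon → alcohol (secondary).
  CH2NH2: –NH2 on an sp³ carbon with no adjacent C=O → amine.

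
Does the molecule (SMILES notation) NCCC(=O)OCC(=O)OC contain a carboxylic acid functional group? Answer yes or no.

no

–NH2 on an sp³ carbon with no adjacent C=O → amine.
–C(=O)–O–C with C on the carbonyl side → ester.
–C(=O)OCH3: carbonyl C bonded to C and to –OCH3 → ester (not ketone + ether).
In each of CH2COOCH2 and COOCH3, the acyl oxygen is bonded to carbon (–O–C), not to H, so this is an ester.
The groups actually present are: amine, ester.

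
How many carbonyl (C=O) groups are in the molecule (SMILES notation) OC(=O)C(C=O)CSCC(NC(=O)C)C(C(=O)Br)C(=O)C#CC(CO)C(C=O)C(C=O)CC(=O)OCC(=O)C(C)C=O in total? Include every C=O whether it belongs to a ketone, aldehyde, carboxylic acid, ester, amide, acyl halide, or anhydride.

HOOC: carboxylic acid, 1 C=O (running total 1).
CH(CHO): aldehyde, 1 C=O (running total 2).
CH(NHCOCH3): amide, 1 C=O (running total 3).
CH(COBr): acyl halide, 1 C=O (running total 4).
CO: ketone, 1 C=O (running total 5).
CH(CHO): aldehyde, 1 C=O (running total 6).
CH(CHO): aldehyde, 1 C=O (running total 7).
CH2COOCH2: ester, 1 C=O (running total 8).
CO: ketone, 1 C=O (running total 9).
CHO: aldehyde, 1 C=O (running total 10).

10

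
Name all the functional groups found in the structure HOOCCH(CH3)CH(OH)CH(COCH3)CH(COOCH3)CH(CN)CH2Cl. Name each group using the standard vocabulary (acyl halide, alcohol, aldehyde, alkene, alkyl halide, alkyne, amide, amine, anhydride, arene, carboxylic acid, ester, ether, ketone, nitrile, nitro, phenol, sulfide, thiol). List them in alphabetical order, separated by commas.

–COOH: carbonyl C bonded to –OH and C → carboxylic acid (the –OH is not a separate alcohol).
–OH on an sp³ carbon → alcohol (secondary).
pendant –COCH3: carbonyl C bonded to two carbons → ketone.
pendant –COOCH3: carbonyl C bonded to C and –OCH3 → ester.
pendant –C≡N: nitrile.
halogen on an sp³ carbon → alkyl halide.

alcohol, alkyl halide, carboxylic acid, ester, ketone, nitrile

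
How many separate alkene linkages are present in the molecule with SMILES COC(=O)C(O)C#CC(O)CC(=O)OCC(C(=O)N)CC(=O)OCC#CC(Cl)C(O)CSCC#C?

0

CH3O–C(=O)–: carbonyl C bonded to C and to –OCH3 → ester (not ketone + ether).
–OH on an sp³ carbon → alcohol (secondary).
C≡C triple bond → alkyne.
–OH on an sp³ carbon → alcohol (secondary).
–C(=O)–O–C with C on the carbonyl side → ester.
pendant –CONH2: carbonyl C bonded to C and N → amide.
–C(=O)–O–C with C on the carbonyl side → ester.
C≡C triple bond → alkyne.
halogen on an sp³ carbon → alkyl halide.
–OH on an sp³ carbon → alcohol (secondary).
C–S–C linkage → sulfide (thioether).
C≡C triple bond → alkyne.
No segment is a alkene: C≡C is alkyne, not alkene; C≡C is alkyne, not alkene; C≡CH is alkyne, not alkene. → 0.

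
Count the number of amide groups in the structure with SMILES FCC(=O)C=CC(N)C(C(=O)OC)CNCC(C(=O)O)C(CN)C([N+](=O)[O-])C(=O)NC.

Taking each segment in turn:
  FCH2: halogen on an sp³ carbon → alkyl halide.
  CO: –C(=O)– with carbon on both sides → ketone.
  CH=CH: C=C double bond → alkene.
  CH(NH2): –NH2 on an sp³ carbon with no adjacent C=O → amine.
  CH(COOCH3): pendant –COOCH3: carbonyl C bonded to C and –OCH3 → ester.
  CH2NHCH2: C–N–C with sp³ carbons and no adjacent C=O → amine (secondary).
  CH(COOH): pendant –COOH: carbonyl C bonded to C and –OH → carboxylic acid.
  CH(CH2NH2): pendant –CH2NH2: N on sp³ C, no adjacent C=O → amine.
  CH(NO2): –NO2 on an sp³ carbon → nitro (the N=O is not a carbonyl).
  CONHCH3: –C(=O)NHCH3: carbonyl C bonded to C and to N → amide (the N is not an amine).
Amide appears at: CONHCH3 → 1.

1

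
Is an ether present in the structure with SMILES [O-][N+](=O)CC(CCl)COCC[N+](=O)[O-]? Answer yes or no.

yes

Working along the chain:
  O2NCH2: –NO2 on carbon → nitro group.
  CH(CH2Cl): pendant –CH2X: halogen on sp³ carbon → alkyl halide.
  CH2OCH2: C–O–C with sp³ carbons on both sides and no adjacent C=O → ether.
  CH2NO2: –NO2 on carbon → nitro group.
The CH2OCH2 segment supplies the ether: C–O–C with sp³ carbons on both sides and no adjacent C=O → ether.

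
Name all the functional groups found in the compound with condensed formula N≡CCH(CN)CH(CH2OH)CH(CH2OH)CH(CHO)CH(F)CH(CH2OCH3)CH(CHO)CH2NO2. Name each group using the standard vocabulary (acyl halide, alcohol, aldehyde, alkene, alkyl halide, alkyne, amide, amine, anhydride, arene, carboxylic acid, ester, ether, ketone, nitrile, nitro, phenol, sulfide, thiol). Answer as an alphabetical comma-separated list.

alcohol, aldehyde, alkyl halide, ether, nitrile, nitro

Reading the structure from left to right:
  N≡C: N≡C–: carbon triple-bonded to nitrogen → nitrile.
  CH(CN): pendant –C≡N: nitrile.
  CH(CH2OH): pendant –CH2OH on an sp³ backbone C → alcohol.
  CH(CH2OH): pendant –CH2OH on an sp³ backbone C → alcohol.
  CH(CHO): pendant –CHO: carbonyl C bonded to C and H → aldehyde.
  CH(F): halogen on an sp³ carbon → alkyl halide.
  CH(CH2OCH3): pendant –CH2OCH3: C–O–C linkage → ether.
  CH(CHO): pendant –CHO: carbonyl C bonded to C and H → aldehyde.
  CH2NO2: –NO2 on carbon → nitro group.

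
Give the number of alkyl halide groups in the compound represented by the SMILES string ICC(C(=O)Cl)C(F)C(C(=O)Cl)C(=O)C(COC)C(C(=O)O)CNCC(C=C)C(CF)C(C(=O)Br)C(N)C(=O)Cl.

halogen on an sp³ carbon → alkyl halide.
pendant –C(=O)X: carbonyl C bonded to C and halogen → acyl halide.
halogen on an sp³ carbon → alkyl halide.
pendant –C(=O)X: carbonyl C bonded to C and halogen → acyl halide.
–C(=O)– with carbon on both sides → ketone.
pendant –CH2OCH3: C–O–C linkage → ether.
pendant –COOH: carbonyl C bonded to C and –OH → carboxylic acid.
C–N–C with sp³ carbons and no adjacent C=O → amine (secondary).
pendant –CH=CH2: C=C double bond → alkene.
pendant –CH2X: halogen on sp³ carbon → alkyl halide.
pendant –C(=O)X: carbonyl C bonded to C and halogen → acyl halide.
–NH2 on an sp³ carbon with no adjacent C=O → amine.
–C(=O)Cl: carbonyl C bonded to C and to a halogen → acyl halide (not alkyl halide).
Alkyl halide appears at: ICH2, CH(F), CH(CH2F) → 3.

3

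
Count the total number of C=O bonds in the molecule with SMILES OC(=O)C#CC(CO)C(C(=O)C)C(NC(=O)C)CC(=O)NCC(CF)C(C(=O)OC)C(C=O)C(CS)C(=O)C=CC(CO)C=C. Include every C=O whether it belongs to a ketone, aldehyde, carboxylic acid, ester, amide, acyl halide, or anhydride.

HOOC: carboxylic acid, 1 C=O (running total 1).
CH(COCH3): ketone, 1 C=O (running total 2).
CH(NHCOCH3): amide, 1 C=O (running total 3).
CH2CONHCH2: amide, 1 C=O (running total 4).
CH(COOCH3): ester, 1 C=O (running total 5).
CH(CHO): aldehyde, 1 C=O (running total 6).
CO: ketone, 1 C=O (running total 7).

7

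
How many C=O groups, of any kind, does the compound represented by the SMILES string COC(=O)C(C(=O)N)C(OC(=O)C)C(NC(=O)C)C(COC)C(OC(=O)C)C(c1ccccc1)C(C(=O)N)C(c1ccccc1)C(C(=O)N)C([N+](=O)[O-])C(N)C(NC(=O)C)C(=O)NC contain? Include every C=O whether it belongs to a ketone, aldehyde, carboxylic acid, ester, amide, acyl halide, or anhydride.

CH3OOC: ester, 1 C=O (running total 1).
CH(CONH2): amide, 1 C=O (running total 2).
CH(OCOCH3): ester, 1 C=O (running total 3).
CH(NHCOCH3): amide, 1 C=O (running total 4).
CH(OCOCH3): ester, 1 C=O (running total 5).
CH(CONH2): amide, 1 C=O (running total 6).
CH(CONH2): amide, 1 C=O (running total 7).
CH(NHCOCH3): amide, 1 C=O (running total 8).
CONHCH3: amide, 1 C=O (running total 9).

9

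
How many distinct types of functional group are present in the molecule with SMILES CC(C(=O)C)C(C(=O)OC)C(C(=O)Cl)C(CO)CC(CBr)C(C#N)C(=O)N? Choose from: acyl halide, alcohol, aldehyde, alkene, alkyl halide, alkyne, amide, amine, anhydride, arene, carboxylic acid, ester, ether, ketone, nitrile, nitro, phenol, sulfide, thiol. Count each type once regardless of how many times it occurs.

7

pendant –COCH3: carbonyl C bonded to two carbons → ketone.
pendant –COOCH3: carbonyl C bonded to C and –OCH3 → ester.
pendant –C(=O)X: carbonyl C bonded to C and halogen → acyl halide.
pendant –CH2OH on an sp³ backbone C → alcohol.
pendant –CH2X: halogen on sp³ carbon → alkyl halide.
pendant –C≡N: nitrile.
–C(=O)NH2: carbonyl C bonded to C and to N → amide (the N is not a separate amine).
Distinct types present: acyl halide, alcohol, alkyl halide, amide, ester, ketone, nitrile.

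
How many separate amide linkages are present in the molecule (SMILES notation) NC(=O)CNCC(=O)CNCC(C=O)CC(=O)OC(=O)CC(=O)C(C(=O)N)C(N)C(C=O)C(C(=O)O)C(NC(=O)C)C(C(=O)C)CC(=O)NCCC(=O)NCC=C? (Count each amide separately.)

5

–C(=O)NH2: carbonyl C bonded to C and to N → amide (the N is not a separate amine).
C–N–C with sp³ carbons and no adjacent C=O → amine (secondary).
–C(=O)– with carbon on both sides → ketone.
C–N–C with sp³ carbons and no adjacent C=O → amine (secondary).
pendant –CHO: carbonyl C bonded to C and H → aldehyde.
two acyl groups sharing one oxygen, –C(=O)–O–C(=O)– → anhydride.
–C(=O)– with carbon on both sides → ketone.
pendant –CONH2: carbonyl C bonded to C and N → amide.
–NH2 on an sp³ carbon with no adjacent C=O → amine.
pendant –CHO: carbonyl C bonded to C and H → aldehyde.
pendant –COOH: carbonyl C bonded to C and –OH → carboxylic acid.
pendant –NHC(=O)CH3: N bonded to a carbonyl → amide (not amine).
pendant –COCH3: carbonyl C bonded to two carbons → ketone.
–C(=O)–N– linkage → amide (the N is not an amine).
–C(=O)–N– linkage → amide (the N is not an amine).
C=C double bond → alkene.
Amide appears at: H2NCO, CH(CONH2), CH(NHCOCH3), CH2CONHCH2, CH2CONHCH2 → 5.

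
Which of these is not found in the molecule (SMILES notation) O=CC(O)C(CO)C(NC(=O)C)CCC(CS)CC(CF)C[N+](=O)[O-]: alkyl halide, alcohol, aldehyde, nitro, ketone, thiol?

ketone

alkyl halide: present (CH(CH2F) — pendant –CH2X: halogen on sp³ carbon → alkyl halide).
nitro: present (CH2NO2 — –NO2 on carbon → nitro group).
aldehyde: present (OHC — terminal –CHO: carbonyl C bonded to H and C → aldehyde).
thiol: present (CH(CH2SH) — pendant –CH2SH → thiol).
alcohol: present (CH(OH) — –OH on an sp³ carbon → alcohol (secondary)).
ketone: absent. In CH(NHCOCH3), the C=O is bonded to nitrogen, which defines an amide, not a ketone. In OHC, the carbonyl carbon carries an H, so it is an aldehyde, not a ketone.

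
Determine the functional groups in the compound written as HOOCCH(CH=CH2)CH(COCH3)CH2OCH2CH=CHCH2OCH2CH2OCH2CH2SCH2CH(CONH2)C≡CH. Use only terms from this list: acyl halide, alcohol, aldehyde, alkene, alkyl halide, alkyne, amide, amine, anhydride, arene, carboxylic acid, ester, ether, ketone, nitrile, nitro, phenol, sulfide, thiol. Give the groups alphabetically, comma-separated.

Reading the structure from left to right:
  HOOC: –COOH: carbonyl C bonded to –OH and C → carboxylic acid (the –OH is not a separate alcohol).
  CH(CH=CH2): pendant –CH=CH2: C=C double bond → alkene.
  CH(COCH3): pendant –COCH3: carbonyl C bonded to two carbons → ketone.
  CH2OCH2: C–O–C with sp³ carbons on both sides and no adjacent C=O → ether.
  CH=CH: C=C double bond → alkene.
  CH2OCH2: C–O–C with sp³ carbons on both sides and no adjacent C=O → ether.
  CH2OCH2: C–O–C with sp³ carbons on both sides and no adjacent C=O → ether.
  CH2SCH2: C–S–C linkage → sulfide (thioether).
  CH(CONH2): pendant –CONH2: carbonyl C bonded to C and N → amide.
  C≡CH: C≡C triple bond → alkyne.

alkene, alkyne, amide, carboxylic acid, ether, ketone, sulfide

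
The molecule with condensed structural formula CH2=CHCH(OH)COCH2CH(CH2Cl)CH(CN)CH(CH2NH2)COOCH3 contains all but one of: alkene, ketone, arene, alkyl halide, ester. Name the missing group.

arene

ketone: present (CO — –C(=O)– with carbon on both sides → ketone).
alkene: present (CH2=CH — C=C double bond → alkene).
alkyl halide: present (CH(CH2Cl) — pendant –CH2X: halogen on sp³ carbon → alkyl halide).
ester: present (COOCH3 — –C(=O)OCH3: carbonyl C bonded to C and to –OCH3 → ester (not ketone + ether)).
arene: no segment matches this pattern.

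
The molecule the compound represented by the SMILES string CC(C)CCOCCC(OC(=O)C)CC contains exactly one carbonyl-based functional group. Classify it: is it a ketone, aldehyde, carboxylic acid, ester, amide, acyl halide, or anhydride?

ester

The carbonyl is in the CH(OCOCH3) segment: pendant –OC(=O)CH3: an acyloxy group → ester.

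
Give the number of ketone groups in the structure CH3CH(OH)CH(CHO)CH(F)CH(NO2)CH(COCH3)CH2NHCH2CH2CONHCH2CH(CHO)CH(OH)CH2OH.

1

Working along the chain:
  CH(OH): –OH on an sp³ carbon → alcohol (secondary).
  CH(CHO): pendant –CHO: carbonyl C bonded to C and H → aldehyde.
  CH(F): halogen on an sp³ carbon → alkyl halide.
  CH(NO2): –NO2 on an sp³ carbon → nitro (the N=O is not a carbonyl).
  CH(COCH3): pendant –COCH3: carbonyl C bonded to two carbons → ketone.
  CH2NHCH2: C–N–C with sp³ carbons and no adjacent C=O → amine (secondary).
  CH2CONHCH2: –C(=O)–N– linkage → amide (the N is not an amine).
  CH(CHO): pendant –CHO: carbonyl C bonded to C and H → aldehyde.
  CH(OH): –OH on an sp³ carbon → alcohol (secondary).
  CH2OH: –OH on an sp³ carbon → alcohol.
Ketone appears at: CH(COCH3) → 1.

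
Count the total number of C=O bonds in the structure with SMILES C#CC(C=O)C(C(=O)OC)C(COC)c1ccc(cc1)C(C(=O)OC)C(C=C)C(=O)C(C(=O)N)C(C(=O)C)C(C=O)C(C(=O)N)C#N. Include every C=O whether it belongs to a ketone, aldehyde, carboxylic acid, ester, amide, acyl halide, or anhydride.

8

CH(CHO): aldehyde, 1 C=O (running total 1).
CH(COOCH3): ester, 1 C=O (running total 2).
CH(COOCH3): ester, 1 C=O (running total 3).
CO: ketone, 1 C=O (running total 4).
CH(CONH2): amide, 1 C=O (running total 5).
CH(COCH3): ketone, 1 C=O (running total 6).
CH(CHO): aldehyde, 1 C=O (running total 7).
CH(CONH2): amide, 1 C=O (running total 8).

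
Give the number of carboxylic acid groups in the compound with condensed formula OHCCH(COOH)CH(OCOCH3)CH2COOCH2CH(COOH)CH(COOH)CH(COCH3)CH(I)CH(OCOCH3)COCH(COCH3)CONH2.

3

Taking each segment in turn:
  OHC: terminal –CHO: carbonyl C bonded to H and C → aldehyde.
  CH(COOH): pendant –COOH: carbonyl C bonded to C and –OH → carboxylic acid.
  CH(OCOCH3): pendant –OC(=O)CH3: an acyloxy group → ester.
  CH2COOCH2: –C(=O)–O–C with C on the carbonyl side → ester.
  CH(COOH): pendant –COOH: carbonyl C bonded to C and –OH → carboxylic acid.
  CH(COOH): pendant –COOH: carbonyl C bonded to C and –OH → carboxylic acid.
  CH(COCH3): pendant –COCH3: carbonyl C bonded to two carbons → ketone.
  CH(I): halogen on an sp³ carbon → alkyl halide.
  CH(OCOCH3): pendant –OC(=O)CH3: an acyloxy group → ester.
  CO: –C(=O)– with carbon on both sides → ketone.
  CH(COCH3): pendant –COCH3: carbonyl C bonded to two carbons → ketone.
  CONH2: –C(=O)NH2: carbonyl C bonded to C and to N → amide (the N is not a separate amine).
Carboxylic acid appears at: CH(COOH), CH(COOH), CH(COOH) → 3.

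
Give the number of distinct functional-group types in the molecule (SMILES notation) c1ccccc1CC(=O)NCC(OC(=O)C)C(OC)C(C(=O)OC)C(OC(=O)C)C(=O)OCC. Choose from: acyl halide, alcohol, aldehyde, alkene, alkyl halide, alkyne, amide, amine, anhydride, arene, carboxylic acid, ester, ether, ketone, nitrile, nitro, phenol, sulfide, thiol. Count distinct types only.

4

C6H5– phenyl ring → arene.
–C(=O)–N– linkage → amide (the N is not an amine).
pendant –OC(=O)CH3: an acyloxy group → ester.
pendant –OCH3: C–O–C with sp³ C, no adjacent C=O → ether.
pendant –COOCH3: carbonyl C bonded to C and –OCH3 → ester.
pendant –OC(=O)CH3: an acyloxy group → ester.
–C(=O)OCH2CH3: carbonyl C bonded to C and to –OEt → ester.
Distinct types present: amide, arene, ester, ether.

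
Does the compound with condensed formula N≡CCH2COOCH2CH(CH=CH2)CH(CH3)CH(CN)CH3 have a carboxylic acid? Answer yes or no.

no

N≡C–: carbon triple-bonded to nitrogen → nitrile.
–C(=O)–O–C with C on the carbonyl side → ester.
pendant –CH=CH2: C=C double bond → alkene.
pendant –C≡N: nitrile.
In CH2COOCH2, the acyl oxygen is bonded to carbon (–O–C), not to H, so this is an ester.
The groups actually present are: alkene, ester, nitrile.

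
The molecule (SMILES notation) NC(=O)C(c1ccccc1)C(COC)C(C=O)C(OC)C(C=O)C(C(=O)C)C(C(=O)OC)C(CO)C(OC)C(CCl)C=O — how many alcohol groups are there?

1

Taking each segment in turn:
  H2NCO: –C(=O)NH2: carbonyl C bonded to C and to N → amide (the N is not a separate amine).
  CH(C6H5): pendant –C6H5: benzene ring → arene.
  CH(CH2OCH3): pendant –CH2OCH3: C–O–C linkage → ether.
  CH(CHO): pendant –CHO: carbonyl C bonded to C and H → aldehyde.
  CH(OCH3): pendant –OCH3: C–O–C with sp³ C, no adjacent C=O → ether.
  CH(CHO): pendant –CHO: carbonyl C bonded to C and H → aldehyde.
  CH(COCH3): pendant –COCH3: carbonyl C bonded to two carbons → ketone.
  CH(COOCH3): pendant –COOCH3: carbonyl C bonded to C and –OCH3 → ester.
  CH(CH2OH): pendant –CH2OH on an sp³ backbone C → alcohol.
  CH(OCH3): pendant –OCH3: C–O–C with sp³ C, no adjacent C=O → ether.
  CH(CH2Cl): pendant –CH2X: halogen on sp³ carbon → alkyl halide.
  CHO: terminal –CHO: carbonyl C bonded to H and C → aldehyde.
Alcohol appears at: CH(CH2OH) → 1.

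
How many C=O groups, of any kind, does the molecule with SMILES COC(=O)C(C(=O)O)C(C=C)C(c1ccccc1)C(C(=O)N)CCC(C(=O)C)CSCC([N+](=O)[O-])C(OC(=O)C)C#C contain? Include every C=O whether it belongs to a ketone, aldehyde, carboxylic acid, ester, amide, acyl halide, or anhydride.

CH3OOC: ester, 1 C=O (running total 1).
CH(COOH): carboxylic acid, 1 C=O (running total 2).
CH(CONH2): amide, 1 C=O (running total 3).
CH(COCH3): ketone, 1 C=O (running total 4).
CH(OCOCH3): ester, 1 C=O (running total 5).

5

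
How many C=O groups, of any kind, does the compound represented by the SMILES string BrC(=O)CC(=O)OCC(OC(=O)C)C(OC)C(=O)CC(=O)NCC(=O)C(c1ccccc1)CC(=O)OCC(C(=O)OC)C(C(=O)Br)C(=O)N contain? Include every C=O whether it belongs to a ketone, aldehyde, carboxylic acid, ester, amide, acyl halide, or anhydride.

BrCO: acyl halide, 1 C=O (running total 1).
CH2COOCH2: ester, 1 C=O (running total 2).
CH(OCOCH3): ester, 1 C=O (running total 3).
CO: ketone, 1 C=O (running total 4).
CH2CONHCH2: amide, 1 C=O (running total 5).
CO: ketone, 1 C=O (running total 6).
CH2COOCH2: ester, 1 C=O (running total 7).
CH(COOCH3): ester, 1 C=O (running total 8).
CH(COBr): acyl halide, 1 C=O (running total 9).
CONH2: amide, 1 C=O (running total 10).

10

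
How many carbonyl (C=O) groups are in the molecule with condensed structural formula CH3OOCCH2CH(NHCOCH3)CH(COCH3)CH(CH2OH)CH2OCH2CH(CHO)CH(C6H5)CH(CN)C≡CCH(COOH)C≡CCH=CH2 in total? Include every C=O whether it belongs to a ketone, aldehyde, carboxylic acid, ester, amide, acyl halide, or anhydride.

5

CH3OOC: ester, 1 C=O (running total 1).
CH(NHCOCH3): amide, 1 C=O (running total 2).
CH(COCH3): ketone, 1 C=O (running total 3).
CH(CHO): aldehyde, 1 C=O (running total 4).
CH(COOH): carboxylic acid, 1 C=O (running total 5).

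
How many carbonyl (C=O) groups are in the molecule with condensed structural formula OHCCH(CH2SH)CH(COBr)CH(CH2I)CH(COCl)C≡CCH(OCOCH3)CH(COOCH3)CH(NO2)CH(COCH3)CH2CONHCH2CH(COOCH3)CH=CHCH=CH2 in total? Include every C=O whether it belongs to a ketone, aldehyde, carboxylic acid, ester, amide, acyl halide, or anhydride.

OHC: aldehyde, 1 C=O (running total 1).
CH(COBr): acyl halide, 1 C=O (running total 2).
CH(COCl): acyl halide, 1 C=O (running total 3).
CH(OCOCH3): ester, 1 C=O (running total 4).
CH(COOCH3): ester, 1 C=O (running total 5).
CH(COCH3): ketone, 1 C=O (running total 6).
CH2CONHCH2: amide, 1 C=O (running total 7).
CH(COOCH3): ester, 1 C=O (running total 8).

8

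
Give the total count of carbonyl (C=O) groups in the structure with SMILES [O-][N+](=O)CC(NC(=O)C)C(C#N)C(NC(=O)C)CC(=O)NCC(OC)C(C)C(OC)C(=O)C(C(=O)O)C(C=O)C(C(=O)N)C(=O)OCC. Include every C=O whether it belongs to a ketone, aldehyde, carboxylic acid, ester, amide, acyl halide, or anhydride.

CH(NHCOCH3): amide, 1 C=O (running total 1).
CH(NHCOCH3): amide, 1 C=O (running total 2).
CH2CONHCH2: amide, 1 C=O (running total 3).
CO: ketone, 1 C=O (running total 4).
CH(COOH): carboxylic acid, 1 C=O (running total 5).
CH(CHO): aldehyde, 1 C=O (running total 6).
CH(CONH2): amide, 1 C=O (running total 7).
COOCH2CH3: ester, 1 C=O (running total 8).

8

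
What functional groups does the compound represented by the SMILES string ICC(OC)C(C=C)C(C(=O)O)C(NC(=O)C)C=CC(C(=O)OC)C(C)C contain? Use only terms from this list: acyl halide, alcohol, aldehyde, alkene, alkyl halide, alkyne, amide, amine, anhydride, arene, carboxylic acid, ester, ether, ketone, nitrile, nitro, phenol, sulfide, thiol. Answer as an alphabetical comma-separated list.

halogen on an sp³ carbon → alkyl halide.
pendant –OCH3: C–O–C with sp³ C, no adjacent C=O → ether.
pendant –CH=CH2: C=C double bond → alkene.
pendant –COOH: carbonyl C bonded to C and –OH → carboxylic acid.
pendant –NHC(=O)CH3: N bonded to a carbonyl → amide (not amine).
C=C double bond → alkene.
pendant –COOCH3: carbonyl C bonded to C and –OCH3 → ester.

alkene, alkyl halide, amide, carboxylic acid, ester, ether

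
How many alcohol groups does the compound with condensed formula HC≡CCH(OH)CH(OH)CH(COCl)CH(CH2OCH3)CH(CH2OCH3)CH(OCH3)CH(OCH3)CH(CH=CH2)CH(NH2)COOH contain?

2

C≡C triple bond → alkyne.
–OH on an sp³ carbon → alcohol (secondary).
–OH on an sp³ carbon → alcohol (secondary).
pendant –C(=O)X: carbonyl C bonded to C and halogen → acyl halide.
pendant –CH2OCH3: C–O–C linkage → ether.
pendant –CH2OCH3: C–O–C linkage → ether.
pendant –OCH3: C–O–C with sp³ C, no adjacent C=O → ether.
pendant –OCH3: C–O–C with sp³ C, no adjacent C=O → ether.
pendant –CH=CH2: C=C double bond → alkene.
–NH2 on an sp³ carbon with no adjacent C=O → amine.
–COOH: carbonyl C bonded to –OH and C → carboxylic acid (the –OH is not a separate alcohol).
Alcohol appears at: CH(OH), CH(OH) → 2.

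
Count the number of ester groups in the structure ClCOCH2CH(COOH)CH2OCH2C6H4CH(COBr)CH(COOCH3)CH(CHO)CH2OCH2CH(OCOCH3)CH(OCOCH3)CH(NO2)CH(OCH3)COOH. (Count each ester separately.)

3

–C(=O)Cl: carbonyl C bonded to C and to a halogen → acyl halide (not alkyl halide).
pendant –COOH: carbonyl C bonded to C and –OH → carboxylic acid.
C–O–C with sp³ carbons on both sides and no adjacent C=O → ether.
para-disubstituted benzene ring → arene.
pendant –C(=O)X: carbonyl C bonded to C and halogen → acyl halide.
pendant –COOCH3: carbonyl C bonded to C and –OCH3 → ester.
pendant –CHO: carbonyl C bonded to C and H → aldehyde.
C–O–C with sp³ carbons on both sides and no adjacent C=O → ether.
pendant –OC(=O)CH3: an acyloxy group → ester.
pendant –OC(=O)CH3: an acyloxy group → ester.
–NO2 on an sp³ carbon → nitro (the N=O is not a carbonyl).
pendant –OCH3: C–O–C with sp³ C, no adjacent C=O → ether.
–COOH: carbonyl C bonded to –OH and C → carboxylic acid (the –OH is not a separate alcohol).
Ester appears at: CH(COOCH3), CH(OCOCH3), CH(OCOCH3) → 3.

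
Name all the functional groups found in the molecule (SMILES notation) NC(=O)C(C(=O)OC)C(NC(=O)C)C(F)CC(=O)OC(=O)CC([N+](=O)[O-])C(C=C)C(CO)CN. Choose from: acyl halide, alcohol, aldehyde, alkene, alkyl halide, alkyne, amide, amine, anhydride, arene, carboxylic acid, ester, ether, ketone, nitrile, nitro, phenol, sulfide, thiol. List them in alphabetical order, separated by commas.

alcohol, alkene, alkyl halide, amide, amine, anhydride, ester, nitro

Taking each segment in turn:
  H2NCO: –C(=O)NH2: carbonyl C bonded to C and to N → amide (the N is not a separate amine).
  CH(COOCH3): pendant –COOCH3: carbonyl C bonded to C and –OCH3 → ester.
  CH(NHCOCH3): pendant –NHC(=O)CH3: N bonded to a carbonyl → amide (not amine).
  CH(F): halogen on an sp³ carbon → alkyl halide.
  CH2CO-O-COCH2: two acyl groups sharing one oxygen, –C(=O)–O–C(=O)– → anhydride.
  CH(NO2): –NO2 on an sp³ carbon → nitro (the N=O is not a carbonyl).
  CH(CH=CH2): pendant –CH=CH2: C=C double bond → alkene.
  CH(CH2OH): pendant –CH2OH on an sp³ backbone C → alcohol.
  CH2NH2: –NH2 on an sp³ carbon with no adjacent C=O → amine.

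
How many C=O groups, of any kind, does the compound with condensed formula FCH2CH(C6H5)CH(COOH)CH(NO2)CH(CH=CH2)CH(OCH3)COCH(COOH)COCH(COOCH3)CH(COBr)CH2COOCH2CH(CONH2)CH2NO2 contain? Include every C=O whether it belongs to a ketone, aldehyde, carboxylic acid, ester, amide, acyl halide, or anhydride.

8

CH(COOH): carboxylic acid, 1 C=O (running total 1).
CO: ketone, 1 C=O (running total 2).
CH(COOH): carboxylic acid, 1 C=O (running total 3).
CO: ketone, 1 C=O (running total 4).
CH(COOCH3): ester, 1 C=O (running total 5).
CH(COBr): acyl halide, 1 C=O (running total 6).
CH2COOCH2: ester, 1 C=O (running total 7).
CH(CONH2): amide, 1 C=O (running total 8).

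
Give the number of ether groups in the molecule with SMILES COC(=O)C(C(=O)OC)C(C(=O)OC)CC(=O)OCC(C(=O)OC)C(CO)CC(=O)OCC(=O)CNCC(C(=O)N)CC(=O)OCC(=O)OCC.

Taking each segment in turn:
  CH3OOC: CH3O–C(=O)–: carbonyl C bonded to C and to –OCH3 → ester (not ketone + ether).
  CH(COOCH3): pendant –COOCH3: carbonyl C bonded to C and –OCH3 → ester.
  CH(COOCH3): pendant –COOCH3: carbonyl C bonded to C and –OCH3 → ester.
  CH2COOCH2: –C(=O)–O–C with C on the carbonyl side → ester.
  CH(COOCH3): pendant –COOCH3: carbonyl C bonded to C and –OCH3 → ester.
  CH(CH2OH): pendant –CH2OH on an sp³ backbone C → alcohol.
  CH2COOCH2: –C(=O)–O–C with C on the carbonyl side → ester.
  CO: –C(=O)– with carbon on both sides → ketone.
  CH2NHCH2: C–N–C with sp³ carbons and no adjacent C=O → amine (secondary).
  CH(CONH2): pendant –CONH2: carbonyl C bonded to C and N → amide.
  CH2COOCH2: –C(=O)–O–C with C on the carbonyl side → ester.
  COOCH2CH3: –C(=O)OCH2CH3: carbonyl C bonded to C and to –OEt → ester.
No segment is a ether: CH3OOC is ester, not ether; CH(COOCH3) is ester, not ether; CH(COOCH3) is ester, not ether. → 0.

0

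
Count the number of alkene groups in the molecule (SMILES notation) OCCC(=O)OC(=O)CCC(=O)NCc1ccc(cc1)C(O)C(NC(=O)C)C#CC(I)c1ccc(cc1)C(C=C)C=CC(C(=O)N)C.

2

HO– on an sp³ carbon → alcohol.
two acyl groups sharing one oxygen, –C(=O)–O–C(=O)– → anhydride.
–C(=O)–N– linkage → amide (the N is not an amine).
para-disubstituted benzene ring → arene.
–OH on an sp³ carbon → alcohol (secondary).
pendant –NHC(=O)CH3: N bonded to a carbonyl → amide (not amine).
C≡C triple bond → alkyne.
halogen on an sp³ carbon → alkyl halide.
para-disubstituted benzene ring → arene.
pendant –CH=CH2: C=C double bond → alkene.
C=C double bond → alkene.
pendant –CONH2: carbonyl C bonded to C and N → amide.
Alkene appears at: CH(CH=CH2), CH=CH → 2.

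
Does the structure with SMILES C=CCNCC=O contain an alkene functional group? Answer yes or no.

yes

C=C double bond → alkene.
C–N–C with sp³ carbons and no adjacent C=O → amine (secondary).
terminal –CHO: carbonyl C bonded to H and C → aldehyde.
The CH2=CH segment supplies the alkene: C=C double bond → alkene.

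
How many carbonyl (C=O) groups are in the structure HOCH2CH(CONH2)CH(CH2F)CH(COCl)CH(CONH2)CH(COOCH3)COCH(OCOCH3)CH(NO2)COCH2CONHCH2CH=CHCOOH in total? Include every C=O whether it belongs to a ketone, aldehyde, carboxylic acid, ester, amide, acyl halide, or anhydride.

CH(CONH2): amide, 1 C=O (running total 1).
CH(COCl): acyl halide, 1 C=O (running total 2).
CH(CONH2): amide, 1 C=O (running total 3).
CH(COOCH3): ester, 1 C=O (running total 4).
CO: ketone, 1 C=O (running total 5).
CH(OCOCH3): ester, 1 C=O (running total 6).
CO: ketone, 1 C=O (running total 7).
CH2CONHCH2: amide, 1 C=O (running total 8).
COOH: carboxylic acid, 1 C=O (running total 9).

9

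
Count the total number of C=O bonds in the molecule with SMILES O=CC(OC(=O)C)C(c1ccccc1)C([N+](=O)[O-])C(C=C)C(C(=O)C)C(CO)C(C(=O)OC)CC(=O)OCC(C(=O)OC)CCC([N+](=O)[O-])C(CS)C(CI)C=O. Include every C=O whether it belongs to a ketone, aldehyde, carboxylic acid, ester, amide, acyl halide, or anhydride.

7

OHC: aldehyde, 1 C=O (running total 1).
CH(OCOCH3): ester, 1 C=O (running total 2).
CH(COCH3): ketone, 1 C=O (running total 3).
CH(COOCH3): ester, 1 C=O (running total 4).
CH2COOCH2: ester, 1 C=O (running total 5).
CH(COOCH3): ester, 1 C=O (running total 6).
CHO: aldehyde, 1 C=O (running total 7).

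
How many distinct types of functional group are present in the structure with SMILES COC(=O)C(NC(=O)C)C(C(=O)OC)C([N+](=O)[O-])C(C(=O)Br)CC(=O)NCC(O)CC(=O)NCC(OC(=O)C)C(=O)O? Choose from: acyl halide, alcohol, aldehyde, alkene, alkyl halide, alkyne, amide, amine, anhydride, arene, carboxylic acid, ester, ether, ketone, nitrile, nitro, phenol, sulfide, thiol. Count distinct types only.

6

Working along the chain:
  CH3OOC: CH3O–C(=O)–: carbonyl C bonded to C and to –OCH3 → ester (not ketone + ether).
  CH(NHCOCH3): pendant –NHC(=O)CH3: N bonded to a carbonyl → amide (not amine).
  CH(COOCH3): pendant –COOCH3: carbonyl C bonded to C and –OCH3 → ester.
  CH(NO2): –NO2 on an sp³ carbon → nitro (the N=O is not a carbonyl).
  CH(COBr): pendant –C(=O)X: carbonyl C bonded to C and halogen → acyl halide.
  CH2CONHCH2: –C(=O)–N– linkage → amide (the N is not an amine).
  CH(OH): –OH on an sp³ carbon → alcohol (secondary).
  CH2CONHCH2: –C(=O)–N– linkage → amide (the N is not an amine).
  CH(OCOCH3): pendant –OC(=O)CH3: an acyloxy group → ester.
  COOH: –COOH: carbonyl C bonded to –OH and C → carboxylic acid (the –OH is not a separate alcohol).
Distinct types present: acyl halide, alcohol, amide, carboxylic acid, ester, nitro.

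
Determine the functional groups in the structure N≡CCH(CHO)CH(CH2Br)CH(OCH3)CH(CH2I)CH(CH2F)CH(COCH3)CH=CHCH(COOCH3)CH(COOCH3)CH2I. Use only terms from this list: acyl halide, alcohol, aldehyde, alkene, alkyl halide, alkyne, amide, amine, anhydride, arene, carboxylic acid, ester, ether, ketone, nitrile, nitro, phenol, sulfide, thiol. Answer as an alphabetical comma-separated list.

aldehyde, alkene, alkyl halide, ester, ether, ketone, nitrile

Working along the chain:
  N≡C: N≡C–: carbon triple-bonded to nitrogen → nitrile.
  CH(CHO): pendant –CHO: carbonyl C bonded to C and H → aldehyde.
  CH(CH2Br): pendant –CH2X: halogen on sp³ carbon → alkyl halide.
  CH(OCH3): pendant –OCH3: C–O–C with sp³ C, no adjacent C=O → ether.
  CH(CH2I): pendant –CH2X: halogen on sp³ carbon → alkyl halide.
  CH(CH2F): pendant –CH2X: halogen on sp³ carbon → alkyl halide.
  CH(COCH3): pendant –COCH3: carbonyl C bonded to two carbons → ketone.
  CH=CH: C=C double bond → alkene.
  CH(COOCH3): pendant –COOCH3: carbonyl C bonded to C and –OCH3 → ester.
  CH(COOCH3): pendant –COOCH3: carbonyl C bonded to C and –OCH3 → ester.
  CH2I: halogen on an sp³ carbon → alkyl halide.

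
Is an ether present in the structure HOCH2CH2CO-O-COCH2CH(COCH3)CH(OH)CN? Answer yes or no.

no

Reading the structure from left to right:
  HOCH2: HO– on an sp³ carbon → alcohol.
  CH2CO-O-COCH2: two acyl groups sharing one oxygen, –C(=O)–O–C(=O)– → anhydride.
  CH(COCH3): pendant –COCH3: carbonyl C bonded to two carbons → ketone.
  CH(OH): –OH on an sp³ carbon → alcohol (secondary).
  CN: –C≡N: carbon triple-bonded to nitrogen → nitrile.
The groups actually present are: alcohol, anhydride, ketone, nitrile.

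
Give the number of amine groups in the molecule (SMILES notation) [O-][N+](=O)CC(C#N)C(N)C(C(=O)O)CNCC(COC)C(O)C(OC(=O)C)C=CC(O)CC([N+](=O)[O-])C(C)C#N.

Taking each segment in turn:
  O2NCH2: –NO2 on carbon → nitro group.
  CH(CN): pendant –C≡N: nitrile.
  CH(NH2): –NH2 on an sp³ carbon with no adjacent C=O → amine.
  CH(COOH): pendant –COOH: carbonyl C bonded to C and –OH → carboxylic acid.
  CH2NHCH2: C–N–C with sp³ carbons and no adjacent C=O → amine (secondary).
  CH(CH2OCH3): pendant –CH2OCH3: C–O–C linkage → ether.
  CH(OH): –OH on an sp³ carbon → alcohol (secondary).
  CH(OCOCH3): pendant –OC(=O)CH3: an acyloxy group → ester.
  CH=CH: C=C double bond → alkene.
  CH(OH): –OH on an sp³ carbon → alcohol (secondary).
  CH(NO2): –NO2 on an sp³ carbon → nitro (the N=O is not a carbonyl).
  CN: –C≡N: carbon triple-bonded to nitrogen → nitrile.
Amine appears at: CH(NH2), CH2NHCH2 → 2.

2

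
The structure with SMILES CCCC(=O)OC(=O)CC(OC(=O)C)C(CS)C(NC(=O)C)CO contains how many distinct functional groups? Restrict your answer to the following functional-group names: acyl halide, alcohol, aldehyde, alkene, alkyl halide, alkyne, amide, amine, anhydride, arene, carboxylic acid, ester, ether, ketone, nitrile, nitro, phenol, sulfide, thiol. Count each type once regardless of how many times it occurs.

Reading the structure from left to right:
  CH2CO-O-COCH2: two acyl groups sharing one oxygen, –C(=O)–O–C(=O)– → anhydride.
  CH(OCOCH3): pendant –OC(=O)CH3: an acyloxy group → ester.
  CH(CH2SH): pendant –CH2SH → thiol.
  CH(NHCOCH3): pendant –NHC(=O)CH3: N bonded to a carbonyl → amide (not amine).
  CH2OH: –OH on an sp³ carbon → alcohol.
Distinct types present: alcohol, amide, anhydride, ester, thiol.

5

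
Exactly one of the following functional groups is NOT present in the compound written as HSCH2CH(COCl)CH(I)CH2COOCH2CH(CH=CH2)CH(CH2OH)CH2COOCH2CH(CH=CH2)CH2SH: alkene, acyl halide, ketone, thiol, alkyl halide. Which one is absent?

ketone

alkyl halide: present (CH(I) — halogen on an sp³ carbon → alkyl halide).
acyl halide: present (CH(COCl) — pendant –C(=O)X: carbonyl C bonded to C and halogen → acyl halide).
thiol: present (HSCH2 — –SH on an sp³ carbon → thiol).
alkene: present (CH(CH=CH2) — pendant –CH=CH2: C=C double bond → alkene).
ketone: absent. In CH2COOCH2, the C=O is bonded to an –O–C group, which defines an ester, not a ketone. In CH(COCl), the C=O is bonded to a halogen, which defines an acyl halide, not a ketone.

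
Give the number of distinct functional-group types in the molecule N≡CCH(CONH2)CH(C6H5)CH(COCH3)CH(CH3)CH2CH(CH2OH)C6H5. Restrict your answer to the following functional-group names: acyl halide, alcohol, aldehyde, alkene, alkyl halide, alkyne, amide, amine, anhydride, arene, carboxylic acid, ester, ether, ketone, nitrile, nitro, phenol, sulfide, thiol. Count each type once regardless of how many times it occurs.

5

Reading the structure from left to right:
  N≡C: N≡C–: carbon triple-bonded to nitrogen → nitrile.
  CH(CONH2): pendant –CONH2: carbonyl C bonded to C and N → amide.
  CH(C6H5): pendant –C6H5: benzene ring → arene.
  CH(COCH3): pendant –COCH3: carbonyl C bonded to two carbons → ketone.
  CH(CH2OH): pendant –CH2OH on an sp³ backbone C → alcohol.
  C6H5: –C6H5 phenyl ring → arene.
Distinct types present: alcohol, amide, arene, ketone, nitrile.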